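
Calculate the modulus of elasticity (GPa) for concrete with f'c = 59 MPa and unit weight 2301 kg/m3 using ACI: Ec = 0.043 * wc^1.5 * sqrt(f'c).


Ec = 0.043 * 2301^1.5 * sqrt(59) / 1000
= 36.46 GPa

36.46


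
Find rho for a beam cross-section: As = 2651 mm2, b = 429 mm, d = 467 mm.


rho = As / (b * d)
= 2651 / (429 * 467)
= 0.0132

0.0132


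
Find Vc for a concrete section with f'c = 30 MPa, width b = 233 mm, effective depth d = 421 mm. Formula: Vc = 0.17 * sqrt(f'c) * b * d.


Vc = 0.17 * sqrt(30) * 233 * 421 / 1000
= 91.34 kN

91.34


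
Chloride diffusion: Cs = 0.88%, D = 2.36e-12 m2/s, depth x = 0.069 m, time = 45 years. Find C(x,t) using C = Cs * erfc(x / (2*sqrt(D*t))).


t_seconds = 45 * 365.25 * 24 * 3600 = 1420092000.0 s
arg = 0.069 / (2 * sqrt(2.36e-12 * 1420092000.0))
= 0.5959
erfc(0.5959) = 0.3993
C = 0.88 * 0.3993 = 0.3514%

0.3514


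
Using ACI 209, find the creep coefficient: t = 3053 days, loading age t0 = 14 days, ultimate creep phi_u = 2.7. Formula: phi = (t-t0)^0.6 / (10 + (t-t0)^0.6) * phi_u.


dt = 3053 - 14 = 3039
phi = 3039^0.6 / (10 + 3039^0.6) * 2.7
= 2.497

2.497


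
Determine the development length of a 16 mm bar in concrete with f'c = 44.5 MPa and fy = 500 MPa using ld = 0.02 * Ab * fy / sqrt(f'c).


Ab = pi * 16^2 / 4 = 201.062 mm2
ld = 0.02 * 201.062 * 500 / sqrt(44.5)
= 301.4 mm

301.4


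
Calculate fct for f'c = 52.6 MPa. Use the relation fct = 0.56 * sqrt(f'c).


fct = 0.56 * sqrt(52.6)
= 0.56 * 7.253
= 4.061 MPa

4.061


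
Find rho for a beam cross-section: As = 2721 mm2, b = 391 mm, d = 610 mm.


rho = As / (b * d)
= 2721 / (391 * 610)
= 0.0114

0.0114


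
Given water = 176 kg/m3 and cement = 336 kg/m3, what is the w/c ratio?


w/c = water / cement
w/c = 176 / 336 = 0.524

0.524


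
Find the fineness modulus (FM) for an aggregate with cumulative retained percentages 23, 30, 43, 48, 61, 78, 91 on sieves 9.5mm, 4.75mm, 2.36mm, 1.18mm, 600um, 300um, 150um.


FM = sum(cumulative % retained) / 100
= 374 / 100
= 3.74

3.74


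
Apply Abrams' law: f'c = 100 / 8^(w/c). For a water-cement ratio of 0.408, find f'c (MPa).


f'c = 100 / 8^0.408
= 100 / 2.336
= 42.81 MPa

42.81


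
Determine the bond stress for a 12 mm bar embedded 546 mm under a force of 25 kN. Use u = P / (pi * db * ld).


u = P / (pi * db * ld)
= 25 * 1000 / (pi * 12 * 546)
= 1.215 MPa

1.215


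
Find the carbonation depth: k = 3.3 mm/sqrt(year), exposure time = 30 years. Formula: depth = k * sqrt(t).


depth = k * sqrt(t)
= 3.3 * sqrt(30)
= 18.07 mm

18.07


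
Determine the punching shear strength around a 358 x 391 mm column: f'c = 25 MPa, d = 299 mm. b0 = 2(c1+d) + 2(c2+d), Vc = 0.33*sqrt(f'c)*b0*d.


b0 = 2*(358 + 299) + 2*(391 + 299) = 2694 mm
Vc = 0.33 * sqrt(25) * 2694 * 299 / 1000
= 1329.08 kN

1329.08


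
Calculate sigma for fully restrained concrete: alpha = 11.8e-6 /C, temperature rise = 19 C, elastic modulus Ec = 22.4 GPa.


sigma = alpha * dT * Ec
= 11.8e-6 * 19 * 22.4 * 1000
= 5.022 MPa

5.022


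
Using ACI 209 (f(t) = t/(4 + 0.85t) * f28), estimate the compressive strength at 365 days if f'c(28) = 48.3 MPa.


f(365) = 365 / (4 + 0.85 * 365) * 48.3
= 365 / 314.25 * 48.3
= 56.1 MPa

56.1


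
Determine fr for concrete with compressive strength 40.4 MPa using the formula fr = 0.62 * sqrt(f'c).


fr = 0.62 * sqrt(40.4)
= 3.941 MPa

3.941


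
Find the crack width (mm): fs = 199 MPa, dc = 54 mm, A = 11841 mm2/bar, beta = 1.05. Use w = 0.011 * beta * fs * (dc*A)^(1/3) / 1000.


w = 0.011 * beta * fs * (dc * A)^(1/3) / 1000
= 0.011 * 1.05 * 199 * (54 * 11841)^(1/3) / 1000
= 0.198 mm

0.198


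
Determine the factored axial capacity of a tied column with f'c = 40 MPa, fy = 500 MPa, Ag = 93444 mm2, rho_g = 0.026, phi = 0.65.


Ast = rho * Ag = 0.026 * 93444 = 2429.544 mm2
phi*Pn = 0.65 * 0.80 * (0.85 * 40 * (93444 - 2429.544) + 500 * 2429.544) / 1000
= 2240.82 kN

2240.82


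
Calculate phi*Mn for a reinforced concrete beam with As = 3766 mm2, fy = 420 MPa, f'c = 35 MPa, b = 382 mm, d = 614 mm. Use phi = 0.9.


a = As * fy / (0.85 * f'c * b)
= 3766 * 420 / (0.85 * 35 * 382)
= 139.1808 mm
Mn = As * fy * (d - a/2) / 10^6
= 861.1036 kN-m
phi*Mn = 0.9 * 861.1036 = 774.99 kN-m

774.99


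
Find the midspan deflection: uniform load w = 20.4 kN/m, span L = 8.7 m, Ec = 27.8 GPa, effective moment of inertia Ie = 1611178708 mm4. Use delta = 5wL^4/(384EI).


Convert: L = 8.7 m = 8700 mm, Ec = 27.8 GPa = 27800 MPa
delta = 5 * 20.4 * 8700^4 / (384 * 27800 * 1611178708)
= 33.97 mm

33.97


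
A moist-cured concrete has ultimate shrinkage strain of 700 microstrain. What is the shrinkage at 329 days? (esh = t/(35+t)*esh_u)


esh(329) = 329 / (35 + 329) * 700
= 329 / 364 * 700
= 632.7 microstrain

632.7


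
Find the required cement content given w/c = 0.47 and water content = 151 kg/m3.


Cement = water / (w/c)
= 151 / 0.47
= 321.3 kg/m3

321.3


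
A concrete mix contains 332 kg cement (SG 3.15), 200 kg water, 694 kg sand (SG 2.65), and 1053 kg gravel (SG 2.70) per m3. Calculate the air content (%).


Vol cement = 332 / (3.15 * 1000) = 0.105397 m3
Vol water = 200 / 1000 = 0.2 m3
Vol sand = 694 / (2.65 * 1000) = 0.261887 m3
Vol gravel = 1053 / (2.70 * 1000) = 0.39 m3
Total solid + water volume = 0.957284 m3
Air = (1 - 0.957284) * 100 = 4.27%

4.27


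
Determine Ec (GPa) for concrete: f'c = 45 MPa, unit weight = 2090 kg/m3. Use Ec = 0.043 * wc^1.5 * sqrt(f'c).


Ec = 0.043 * 2090^1.5 * sqrt(45) / 1000
= 27.56 GPa

27.56


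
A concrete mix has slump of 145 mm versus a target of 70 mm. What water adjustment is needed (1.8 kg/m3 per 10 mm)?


Difference = 70 - 145 = -75 mm
Water adjustment = -75 * 1.8 / 10 = -13.5 kg/m3

-13.5


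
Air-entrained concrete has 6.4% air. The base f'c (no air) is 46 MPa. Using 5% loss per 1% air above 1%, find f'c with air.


Strength loss = (6.4 - 1) * 5 = 27.0%
f'c = 46 * (1 - 27.0/100)
= 33.58 MPa

33.58


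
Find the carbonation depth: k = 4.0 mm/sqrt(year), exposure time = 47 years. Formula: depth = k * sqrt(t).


depth = k * sqrt(t)
= 4.0 * sqrt(47)
= 27.42 mm

27.42


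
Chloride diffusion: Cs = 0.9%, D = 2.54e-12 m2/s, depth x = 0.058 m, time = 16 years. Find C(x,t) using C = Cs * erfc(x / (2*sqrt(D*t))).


t_seconds = 16 * 365.25 * 24 * 3600 = 504921600.0 s
arg = 0.058 / (2 * sqrt(2.54e-12 * 504921600.0))
= 0.8098
erfc(0.8098) = 0.2521
C = 0.9 * 0.2521 = 0.2269%

0.2269


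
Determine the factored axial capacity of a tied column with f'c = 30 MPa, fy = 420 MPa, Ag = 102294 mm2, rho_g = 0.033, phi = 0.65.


Ast = rho * Ag = 0.033 * 102294 = 3375.702 mm2
phi*Pn = 0.65 * 0.80 * (0.85 * 30 * (102294 - 3375.702) + 420 * 3375.702) / 1000
= 2048.91 kN

2048.91


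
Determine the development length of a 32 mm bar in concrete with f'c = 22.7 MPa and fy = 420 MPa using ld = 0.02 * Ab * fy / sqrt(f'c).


Ab = pi * 32^2 / 4 = 804.248 mm2
ld = 0.02 * 804.248 * 420 / sqrt(22.7)
= 1417.9 mm

1417.9


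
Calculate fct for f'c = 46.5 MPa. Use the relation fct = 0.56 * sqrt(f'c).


fct = 0.56 * sqrt(46.5)
= 0.56 * 6.819
= 3.819 MPa

3.819


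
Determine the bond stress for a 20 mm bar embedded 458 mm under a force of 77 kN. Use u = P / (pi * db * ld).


u = P / (pi * db * ld)
= 77 * 1000 / (pi * 20 * 458)
= 2.676 MPa

2.676


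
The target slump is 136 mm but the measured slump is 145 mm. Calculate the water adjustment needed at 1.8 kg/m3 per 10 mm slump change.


Difference = 136 - 145 = -9 mm
Water adjustment = -9 * 1.8 / 10 = -1.6 kg/m3

-1.6


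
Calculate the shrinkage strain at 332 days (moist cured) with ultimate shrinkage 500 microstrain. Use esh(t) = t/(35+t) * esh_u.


esh(332) = 332 / (35 + 332) * 500
= 332 / 367 * 500
= 452.3 microstrain

452.3


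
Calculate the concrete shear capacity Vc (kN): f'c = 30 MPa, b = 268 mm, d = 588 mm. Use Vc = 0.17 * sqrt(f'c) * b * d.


Vc = 0.17 * sqrt(30) * 268 * 588 / 1000
= 146.73 kN

146.73


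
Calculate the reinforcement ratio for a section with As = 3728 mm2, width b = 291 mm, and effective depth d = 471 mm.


rho = As / (b * d)
= 3728 / (291 * 471)
= 0.0272

0.0272


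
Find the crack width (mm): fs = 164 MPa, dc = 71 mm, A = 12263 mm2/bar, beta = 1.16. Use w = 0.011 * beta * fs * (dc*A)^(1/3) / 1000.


w = 0.011 * beta * fs * (dc * A)^(1/3) / 1000
= 0.011 * 1.16 * 164 * (71 * 12263)^(1/3) / 1000
= 0.2 mm

0.2


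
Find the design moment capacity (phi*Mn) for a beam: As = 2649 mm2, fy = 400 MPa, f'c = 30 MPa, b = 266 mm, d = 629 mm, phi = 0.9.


a = As * fy / (0.85 * f'c * b)
= 2649 * 400 / (0.85 * 30 * 266)
= 156.2141 mm
Mn = As * fy * (d - a/2) / 10^6
= 583.7262 kN-m
phi*Mn = 0.9 * 583.7262 = 525.35 kN-m

525.35


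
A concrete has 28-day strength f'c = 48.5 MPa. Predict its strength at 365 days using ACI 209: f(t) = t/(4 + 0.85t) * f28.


f(365) = 365 / (4 + 0.85 * 365) * 48.5
= 365 / 314.25 * 48.5
= 56.33 MPa

56.33


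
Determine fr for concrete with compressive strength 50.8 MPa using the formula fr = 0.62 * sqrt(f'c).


fr = 0.62 * sqrt(50.8)
= 4.419 MPa

4.419


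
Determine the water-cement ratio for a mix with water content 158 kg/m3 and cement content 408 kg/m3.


w/c = water / cement
w/c = 158 / 408 = 0.387

0.387


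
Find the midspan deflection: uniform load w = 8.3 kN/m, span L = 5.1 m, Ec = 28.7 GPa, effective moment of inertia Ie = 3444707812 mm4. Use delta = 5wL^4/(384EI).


Convert: L = 5.1 m = 5100 mm, Ec = 28.7 GPa = 28700 MPa
delta = 5 * 8.3 * 5100^4 / (384 * 28700 * 3444707812)
= 0.74 mm

0.74


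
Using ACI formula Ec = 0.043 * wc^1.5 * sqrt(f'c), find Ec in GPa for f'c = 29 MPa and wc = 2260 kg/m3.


Ec = 0.043 * 2260^1.5 * sqrt(29) / 1000
= 24.88 GPa

24.88


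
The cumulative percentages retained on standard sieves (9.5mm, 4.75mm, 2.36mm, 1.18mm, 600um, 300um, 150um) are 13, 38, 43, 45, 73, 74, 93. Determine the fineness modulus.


FM = sum(cumulative % retained) / 100
= 379 / 100
= 3.79

3.79


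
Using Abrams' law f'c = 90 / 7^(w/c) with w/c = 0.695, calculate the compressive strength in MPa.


f'c = 90 / 7^0.695
= 90 / 3.867
= 23.28 MPa

23.28


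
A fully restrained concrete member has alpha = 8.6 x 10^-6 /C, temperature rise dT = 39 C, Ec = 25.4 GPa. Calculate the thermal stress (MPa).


sigma = alpha * dT * Ec
= 8.6e-6 * 39 * 25.4 * 1000
= 8.519 MPa

8.519


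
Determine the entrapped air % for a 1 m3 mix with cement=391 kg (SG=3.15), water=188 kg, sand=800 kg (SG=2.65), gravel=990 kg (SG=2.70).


Vol cement = 391 / (3.15 * 1000) = 0.124127 m3
Vol water = 188 / 1000 = 0.188 m3
Vol sand = 800 / (2.65 * 1000) = 0.301887 m3
Vol gravel = 990 / (2.70 * 1000) = 0.366667 m3
Total solid + water volume = 0.98068 m3
Air = (1 - 0.98068) * 100 = 1.93%

1.93


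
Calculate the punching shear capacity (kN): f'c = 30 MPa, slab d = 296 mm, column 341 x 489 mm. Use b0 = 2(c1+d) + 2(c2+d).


b0 = 2*(341 + 296) + 2*(489 + 296) = 2844 mm
Vc = 0.33 * sqrt(30) * 2844 * 296 / 1000
= 1521.58 kN

1521.58


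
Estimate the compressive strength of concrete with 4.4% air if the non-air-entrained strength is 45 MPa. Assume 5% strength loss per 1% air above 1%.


Strength loss = (4.4 - 1) * 5 = 17.0%
f'c = 45 * (1 - 17.0/100)
= 37.35 MPa

37.35


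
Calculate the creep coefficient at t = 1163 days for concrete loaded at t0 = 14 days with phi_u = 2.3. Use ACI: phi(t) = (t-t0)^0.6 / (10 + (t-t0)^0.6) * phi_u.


dt = 1163 - 14 = 1149
phi = 1149^0.6 / (10 + 1149^0.6) * 2.3
= 2.007

2.007


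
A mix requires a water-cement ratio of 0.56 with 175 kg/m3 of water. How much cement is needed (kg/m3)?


Cement = water / (w/c)
= 175 / 0.56
= 312.5 kg/m3

312.5


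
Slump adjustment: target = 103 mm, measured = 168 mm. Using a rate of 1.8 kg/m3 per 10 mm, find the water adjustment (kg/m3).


Difference = 103 - 168 = -65 mm
Water adjustment = -65 * 1.8 / 10 = -11.7 kg/m3

-11.7


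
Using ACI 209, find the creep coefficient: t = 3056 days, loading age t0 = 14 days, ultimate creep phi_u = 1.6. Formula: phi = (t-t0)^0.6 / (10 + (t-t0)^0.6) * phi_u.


dt = 3056 - 14 = 3042
phi = 3042^0.6 / (10 + 3042^0.6) * 1.6
= 1.48

1.48


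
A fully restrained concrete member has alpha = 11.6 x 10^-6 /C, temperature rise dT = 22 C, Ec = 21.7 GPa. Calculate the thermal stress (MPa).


sigma = alpha * dT * Ec
= 11.6e-6 * 22 * 21.7 * 1000
= 5.538 MPa

5.538


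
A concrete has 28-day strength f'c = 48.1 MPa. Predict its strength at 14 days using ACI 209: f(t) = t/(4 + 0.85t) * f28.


f(14) = 14 / (4 + 0.85 * 14) * 48.1
= 14 / 15.9 * 48.1
= 42.35 MPa

42.35


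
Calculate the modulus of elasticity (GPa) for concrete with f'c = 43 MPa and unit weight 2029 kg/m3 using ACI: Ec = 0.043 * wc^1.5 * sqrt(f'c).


Ec = 0.043 * 2029^1.5 * sqrt(43) / 1000
= 25.77 GPa

25.77


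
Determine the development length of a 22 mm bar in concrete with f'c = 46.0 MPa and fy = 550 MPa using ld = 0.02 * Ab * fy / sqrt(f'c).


Ab = pi * 22^2 / 4 = 380.133 mm2
ld = 0.02 * 380.133 * 550 / sqrt(46.0)
= 616.5 mm

616.5


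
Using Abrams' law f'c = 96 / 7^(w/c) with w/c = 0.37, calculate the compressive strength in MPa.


f'c = 96 / 7^0.37
= 96 / 2.054
= 46.73 MPa

46.73


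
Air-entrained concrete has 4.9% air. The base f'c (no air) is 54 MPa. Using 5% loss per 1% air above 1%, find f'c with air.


Strength loss = (4.9 - 1) * 5 = 19.5%
f'c = 54 * (1 - 19.5/100)
= 43.47 MPa

43.47


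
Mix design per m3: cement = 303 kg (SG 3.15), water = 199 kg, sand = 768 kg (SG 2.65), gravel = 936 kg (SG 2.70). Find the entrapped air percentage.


Vol cement = 303 / (3.15 * 1000) = 0.09619 m3
Vol water = 199 / 1000 = 0.199 m3
Vol sand = 768 / (2.65 * 1000) = 0.289811 m3
Vol gravel = 936 / (2.70 * 1000) = 0.346667 m3
Total solid + water volume = 0.931668 m3
Air = (1 - 0.931668) * 100 = 6.83%

6.83


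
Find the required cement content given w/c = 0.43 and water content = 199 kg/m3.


Cement = water / (w/c)
= 199 / 0.43
= 462.8 kg/m3

462.8


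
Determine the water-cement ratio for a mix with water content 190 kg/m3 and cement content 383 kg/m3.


w/c = water / cement
w/c = 190 / 383 = 0.496

0.496


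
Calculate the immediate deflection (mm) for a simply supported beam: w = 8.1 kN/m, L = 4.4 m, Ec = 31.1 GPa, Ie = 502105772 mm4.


Convert: L = 4.4 m = 4400 mm, Ec = 31.1 GPa = 31100 MPa
delta = 5 * 8.1 * 4400^4 / (384 * 31100 * 502105772)
= 2.53 mm

2.53


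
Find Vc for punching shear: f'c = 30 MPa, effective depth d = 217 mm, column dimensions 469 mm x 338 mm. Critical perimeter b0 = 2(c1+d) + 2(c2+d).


b0 = 2*(469 + 217) + 2*(338 + 217) = 2482 mm
Vc = 0.33 * sqrt(30) * 2482 * 217 / 1000
= 973.5 kN

973.5


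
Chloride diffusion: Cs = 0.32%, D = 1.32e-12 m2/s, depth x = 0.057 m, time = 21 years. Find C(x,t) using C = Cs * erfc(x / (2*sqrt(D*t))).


t_seconds = 21 * 365.25 * 24 * 3600 = 662709600.0 s
arg = 0.057 / (2 * sqrt(1.32e-12 * 662709600.0))
= 0.9636
erfc(0.9636) = 0.173
C = 0.32 * 0.173 = 0.0553%

0.0553


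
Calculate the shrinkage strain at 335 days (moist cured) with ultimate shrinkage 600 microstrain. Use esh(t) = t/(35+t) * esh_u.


esh(335) = 335 / (35 + 335) * 600
= 335 / 370 * 600
= 543.2 microstrain

543.2


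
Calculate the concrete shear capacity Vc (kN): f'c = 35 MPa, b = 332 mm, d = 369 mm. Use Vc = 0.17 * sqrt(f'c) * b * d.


Vc = 0.17 * sqrt(35) * 332 * 369 / 1000
= 123.21 kN

123.21


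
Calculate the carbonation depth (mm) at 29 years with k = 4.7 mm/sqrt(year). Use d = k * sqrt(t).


depth = k * sqrt(t)
= 4.7 * sqrt(29)
= 25.31 mm

25.31


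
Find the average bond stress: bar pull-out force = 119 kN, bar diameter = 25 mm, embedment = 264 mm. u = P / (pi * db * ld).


u = P / (pi * db * ld)
= 119 * 1000 / (pi * 25 * 264)
= 5.739 MPa

5.739


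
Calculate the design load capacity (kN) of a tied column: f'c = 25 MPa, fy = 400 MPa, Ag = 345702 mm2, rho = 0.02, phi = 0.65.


Ast = rho * Ag = 0.02 * 345702 = 6914.04 mm2
phi*Pn = 0.65 * 0.80 * (0.85 * 25 * (345702 - 6914.04) + 400 * 6914.04) / 1000
= 5181.73 kN

5181.73


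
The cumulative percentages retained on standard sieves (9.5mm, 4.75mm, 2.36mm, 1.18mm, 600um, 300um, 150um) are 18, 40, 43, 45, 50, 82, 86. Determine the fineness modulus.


FM = sum(cumulative % retained) / 100
= 364 / 100
= 3.64

3.64


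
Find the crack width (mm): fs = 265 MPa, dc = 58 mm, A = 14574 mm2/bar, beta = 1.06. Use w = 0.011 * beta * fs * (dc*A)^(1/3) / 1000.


w = 0.011 * beta * fs * (dc * A)^(1/3) / 1000
= 0.011 * 1.06 * 265 * (58 * 14574)^(1/3) / 1000
= 0.292 mm

0.292


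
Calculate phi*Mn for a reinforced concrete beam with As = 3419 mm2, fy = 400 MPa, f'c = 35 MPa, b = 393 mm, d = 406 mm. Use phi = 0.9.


a = As * fy / (0.85 * f'c * b)
= 3419 * 400 / (0.85 * 35 * 393)
= 116.9714 mm
Mn = As * fy * (d - a/2) / 10^6
= 475.2606 kN-m
phi*Mn = 0.9 * 475.2606 = 427.73 kN-m

427.73


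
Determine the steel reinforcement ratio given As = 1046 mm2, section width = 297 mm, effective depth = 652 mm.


rho = As / (b * d)
= 1046 / (297 * 652)
= 0.0054

0.0054


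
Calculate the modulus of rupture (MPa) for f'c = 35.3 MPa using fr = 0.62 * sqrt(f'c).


fr = 0.62 * sqrt(35.3)
= 3.684 MPa

3.684


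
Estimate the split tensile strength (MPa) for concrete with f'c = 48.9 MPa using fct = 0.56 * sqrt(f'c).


fct = 0.56 * sqrt(48.9)
= 0.56 * 6.993
= 3.916 MPa

3.916


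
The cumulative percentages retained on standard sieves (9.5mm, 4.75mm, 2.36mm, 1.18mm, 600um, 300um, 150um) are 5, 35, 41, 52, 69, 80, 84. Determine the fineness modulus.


FM = sum(cumulative % retained) / 100
= 366 / 100
= 3.66

3.66


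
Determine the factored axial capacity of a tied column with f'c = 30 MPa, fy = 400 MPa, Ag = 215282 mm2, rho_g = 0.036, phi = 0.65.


Ast = rho * Ag = 0.036 * 215282 = 7750.152 mm2
phi*Pn = 0.65 * 0.80 * (0.85 * 30 * (215282 - 7750.152) + 400 * 7750.152) / 1000
= 4363.9 kN

4363.9


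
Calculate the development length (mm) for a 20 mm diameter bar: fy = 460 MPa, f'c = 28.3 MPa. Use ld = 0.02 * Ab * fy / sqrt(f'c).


Ab = pi * 20^2 / 4 = 314.159 mm2
ld = 0.02 * 314.159 * 460 / sqrt(28.3)
= 543.3 mm

543.3


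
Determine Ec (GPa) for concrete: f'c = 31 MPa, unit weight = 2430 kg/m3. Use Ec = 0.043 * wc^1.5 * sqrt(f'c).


Ec = 0.043 * 2430^1.5 * sqrt(31) / 1000
= 28.68 GPa

28.68


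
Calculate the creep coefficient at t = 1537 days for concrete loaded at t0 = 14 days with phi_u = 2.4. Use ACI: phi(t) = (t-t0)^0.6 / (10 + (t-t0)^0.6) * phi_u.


dt = 1537 - 14 = 1523
phi = 1523^0.6 / (10 + 1523^0.6) * 2.4
= 2.137

2.137


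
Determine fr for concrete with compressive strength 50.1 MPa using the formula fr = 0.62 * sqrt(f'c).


fr = 0.62 * sqrt(50.1)
= 4.388 MPa

4.388


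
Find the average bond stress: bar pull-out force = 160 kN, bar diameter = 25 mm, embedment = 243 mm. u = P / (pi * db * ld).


u = P / (pi * db * ld)
= 160 * 1000 / (pi * 25 * 243)
= 8.383 MPa

8.383


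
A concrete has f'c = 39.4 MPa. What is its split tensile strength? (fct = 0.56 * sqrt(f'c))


fct = 0.56 * sqrt(39.4)
= 0.56 * 6.277
= 3.515 MPa

3.515


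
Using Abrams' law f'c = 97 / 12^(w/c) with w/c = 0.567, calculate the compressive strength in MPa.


f'c = 97 / 12^0.567
= 97 / 4.092
= 23.71 MPa

23.71


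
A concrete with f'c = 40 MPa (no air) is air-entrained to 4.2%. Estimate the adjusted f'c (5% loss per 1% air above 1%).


Strength loss = (4.2 - 1) * 5 = 16.0%
f'c = 40 * (1 - 16.0/100)
= 33.6 MPa

33.6


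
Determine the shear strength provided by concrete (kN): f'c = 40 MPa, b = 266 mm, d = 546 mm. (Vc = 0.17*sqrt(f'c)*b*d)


Vc = 0.17 * sqrt(40) * 266 * 546 / 1000
= 156.15 kN

156.15


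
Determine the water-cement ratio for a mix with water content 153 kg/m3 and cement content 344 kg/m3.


w/c = water / cement
w/c = 153 / 344 = 0.445

0.445


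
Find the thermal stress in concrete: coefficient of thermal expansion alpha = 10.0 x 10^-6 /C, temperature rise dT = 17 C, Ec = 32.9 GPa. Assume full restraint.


sigma = alpha * dT * Ec
= 10.0e-6 * 17 * 32.9 * 1000
= 5.593 MPa

5.593


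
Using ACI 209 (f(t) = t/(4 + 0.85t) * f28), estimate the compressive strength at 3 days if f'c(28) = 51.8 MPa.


f(3) = 3 / (4 + 0.85 * 3) * 51.8
= 3 / 6.55 * 51.8
= 23.73 MPa

23.73


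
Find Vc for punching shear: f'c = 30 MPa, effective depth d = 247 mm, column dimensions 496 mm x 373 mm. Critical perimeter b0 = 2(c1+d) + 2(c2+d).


b0 = 2*(496 + 247) + 2*(373 + 247) = 2726 mm
Vc = 0.33 * sqrt(30) * 2726 * 247 / 1000
= 1217.02 kN

1217.02


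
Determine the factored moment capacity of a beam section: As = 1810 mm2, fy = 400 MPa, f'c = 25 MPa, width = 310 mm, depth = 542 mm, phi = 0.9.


a = As * fy / (0.85 * f'c * b)
= 1810 * 400 / (0.85 * 25 * 310)
= 109.9051 mm
Mn = As * fy * (d - a/2) / 10^6
= 352.6223 kN-m
phi*Mn = 0.9 * 352.6223 = 317.36 kN-m

317.36


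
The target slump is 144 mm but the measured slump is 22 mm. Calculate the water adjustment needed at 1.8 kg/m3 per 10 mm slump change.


Difference = 144 - 22 = 122 mm
Water adjustment = 122 * 1.8 / 10 = 22.0 kg/m3

22.0


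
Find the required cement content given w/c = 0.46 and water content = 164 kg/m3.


Cement = water / (w/c)
= 164 / 0.46
= 356.5 kg/m3

356.5


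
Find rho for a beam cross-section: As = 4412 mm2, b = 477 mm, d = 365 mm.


rho = As / (b * d)
= 4412 / (477 * 365)
= 0.0253

0.0253


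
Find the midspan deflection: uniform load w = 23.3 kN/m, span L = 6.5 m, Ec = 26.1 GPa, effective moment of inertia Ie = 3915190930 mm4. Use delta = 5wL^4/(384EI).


Convert: L = 6.5 m = 6500 mm, Ec = 26.1 GPa = 26100 MPa
delta = 5 * 23.3 * 6500^4 / (384 * 26100 * 3915190930)
= 5.3 mm

5.3


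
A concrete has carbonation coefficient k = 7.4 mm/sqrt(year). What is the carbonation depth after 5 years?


depth = k * sqrt(t)
= 7.4 * sqrt(5)
= 16.55 mm

16.55


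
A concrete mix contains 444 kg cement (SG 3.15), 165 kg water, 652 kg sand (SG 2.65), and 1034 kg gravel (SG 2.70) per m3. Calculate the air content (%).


Vol cement = 444 / (3.15 * 1000) = 0.140952 m3
Vol water = 165 / 1000 = 0.165 m3
Vol sand = 652 / (2.65 * 1000) = 0.246038 m3
Vol gravel = 1034 / (2.70 * 1000) = 0.382963 m3
Total solid + water volume = 0.934953 m3
Air = (1 - 0.934953) * 100 = 6.5%

6.5


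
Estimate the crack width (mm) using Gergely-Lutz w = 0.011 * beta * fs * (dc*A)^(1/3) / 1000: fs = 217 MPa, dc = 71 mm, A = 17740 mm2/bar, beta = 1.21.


w = 0.011 * beta * fs * (dc * A)^(1/3) / 1000
= 0.011 * 1.21 * 217 * (71 * 17740)^(1/3) / 1000
= 0.312 mm

0.312


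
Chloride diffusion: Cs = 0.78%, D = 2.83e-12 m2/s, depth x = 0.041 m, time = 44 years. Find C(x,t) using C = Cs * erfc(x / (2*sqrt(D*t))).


t_seconds = 44 * 365.25 * 24 * 3600 = 1388534400.0 s
arg = 0.041 / (2 * sqrt(2.83e-12 * 1388534400.0))
= 0.327
erfc(0.327) = 0.6437
C = 0.78 * 0.6437 = 0.5021%

0.5021


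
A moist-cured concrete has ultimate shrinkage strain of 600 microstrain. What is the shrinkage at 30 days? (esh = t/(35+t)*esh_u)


esh(30) = 30 / (35 + 30) * 600
= 30 / 65 * 600
= 276.9 microstrain

276.9


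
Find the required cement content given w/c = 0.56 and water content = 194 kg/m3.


Cement = water / (w/c)
= 194 / 0.56
= 346.4 kg/m3

346.4


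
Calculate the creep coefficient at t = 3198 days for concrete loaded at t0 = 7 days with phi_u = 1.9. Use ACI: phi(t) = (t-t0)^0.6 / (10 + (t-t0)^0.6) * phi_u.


dt = 3198 - 7 = 3191
phi = 3191^0.6 / (10 + 3191^0.6) * 1.9
= 1.761

1.761


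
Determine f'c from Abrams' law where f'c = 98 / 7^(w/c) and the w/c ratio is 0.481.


f'c = 98 / 7^0.481
= 98 / 2.55
= 38.44 MPa

38.44


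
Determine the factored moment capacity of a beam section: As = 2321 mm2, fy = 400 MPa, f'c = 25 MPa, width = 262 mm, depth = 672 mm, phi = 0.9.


a = As * fy / (0.85 * f'c * b)
= 2321 * 400 / (0.85 * 25 * 262)
= 166.7535 mm
Mn = As * fy * (d - a/2) / 10^6
= 546.4778 kN-m
phi*Mn = 0.9 * 546.4778 = 491.83 kN-m

491.83


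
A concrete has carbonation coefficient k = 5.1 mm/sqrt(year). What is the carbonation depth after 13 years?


depth = k * sqrt(t)
= 5.1 * sqrt(13)
= 18.39 mm

18.39


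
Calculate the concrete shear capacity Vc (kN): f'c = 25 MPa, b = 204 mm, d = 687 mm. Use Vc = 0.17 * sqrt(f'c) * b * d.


Vc = 0.17 * sqrt(25) * 204 * 687 / 1000
= 119.13 kN

119.13


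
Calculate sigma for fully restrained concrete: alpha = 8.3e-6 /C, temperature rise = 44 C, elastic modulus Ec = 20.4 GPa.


sigma = alpha * dT * Ec
= 8.3e-6 * 44 * 20.4 * 1000
= 7.45 MPa

7.45


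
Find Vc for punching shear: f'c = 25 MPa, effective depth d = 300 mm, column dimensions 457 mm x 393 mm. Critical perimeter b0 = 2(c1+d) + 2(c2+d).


b0 = 2*(457 + 300) + 2*(393 + 300) = 2900 mm
Vc = 0.33 * sqrt(25) * 2900 * 300 / 1000
= 1435.5 kN

1435.5


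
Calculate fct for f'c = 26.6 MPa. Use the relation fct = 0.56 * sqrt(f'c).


fct = 0.56 * sqrt(26.6)
= 0.56 * 5.158
= 2.888 MPa

2.888


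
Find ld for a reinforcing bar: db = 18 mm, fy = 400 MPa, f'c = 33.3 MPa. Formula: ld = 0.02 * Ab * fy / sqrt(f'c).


Ab = pi * 18^2 / 4 = 254.469 mm2
ld = 0.02 * 254.469 * 400 / sqrt(33.3)
= 352.8 mm

352.8


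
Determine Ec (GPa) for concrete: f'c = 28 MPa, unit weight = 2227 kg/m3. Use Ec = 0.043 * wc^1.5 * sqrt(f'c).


Ec = 0.043 * 2227^1.5 * sqrt(28) / 1000
= 23.91 GPa

23.91


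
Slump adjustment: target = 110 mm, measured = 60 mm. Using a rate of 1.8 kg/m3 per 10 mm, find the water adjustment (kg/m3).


Difference = 110 - 60 = 50 mm
Water adjustment = 50 * 1.8 / 10 = 9.0 kg/m3

9.0


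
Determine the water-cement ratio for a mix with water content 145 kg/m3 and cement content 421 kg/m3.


w/c = water / cement
w/c = 145 / 421 = 0.344

0.344


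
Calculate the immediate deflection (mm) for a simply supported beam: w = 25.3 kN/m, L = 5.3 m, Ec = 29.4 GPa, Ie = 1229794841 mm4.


Convert: L = 5.3 m = 5300 mm, Ec = 29.4 GPa = 29400 MPa
delta = 5 * 25.3 * 5300^4 / (384 * 29400 * 1229794841)
= 7.19 mm

7.19


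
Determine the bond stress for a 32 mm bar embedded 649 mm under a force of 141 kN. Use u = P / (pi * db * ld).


u = P / (pi * db * ld)
= 141 * 1000 / (pi * 32 * 649)
= 2.161 MPa

2.161


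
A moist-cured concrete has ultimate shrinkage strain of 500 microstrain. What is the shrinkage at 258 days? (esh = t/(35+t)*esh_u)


esh(258) = 258 / (35 + 258) * 500
= 258 / 293 * 500
= 440.3 microstrain

440.3


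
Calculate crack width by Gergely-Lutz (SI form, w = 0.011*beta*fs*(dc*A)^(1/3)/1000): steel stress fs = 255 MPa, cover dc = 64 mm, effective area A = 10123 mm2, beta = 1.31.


w = 0.011 * beta * fs * (dc * A)^(1/3) / 1000
= 0.011 * 1.31 * 255 * (64 * 10123)^(1/3) / 1000
= 0.318 mm

0.318


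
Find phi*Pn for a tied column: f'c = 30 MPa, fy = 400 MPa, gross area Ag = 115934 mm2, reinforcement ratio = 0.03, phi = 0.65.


Ast = rho * Ag = 0.03 * 115934 = 3478.02 mm2
phi*Pn = 0.65 * 0.80 * (0.85 * 30 * (115934 - 3478.02) + 400 * 3478.02) / 1000
= 2214.59 kN

2214.59


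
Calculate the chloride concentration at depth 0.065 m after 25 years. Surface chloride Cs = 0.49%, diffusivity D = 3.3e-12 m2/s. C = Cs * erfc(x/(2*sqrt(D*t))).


t_seconds = 25 * 365.25 * 24 * 3600 = 788940000.0 s
arg = 0.065 / (2 * sqrt(3.3e-12 * 788940000.0))
= 0.6369
erfc(0.6369) = 0.3677
C = 0.49 * 0.3677 = 0.1802%

0.1802


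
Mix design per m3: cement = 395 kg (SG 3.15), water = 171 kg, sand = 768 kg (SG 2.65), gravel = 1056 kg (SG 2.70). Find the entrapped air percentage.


Vol cement = 395 / (3.15 * 1000) = 0.125397 m3
Vol water = 171 / 1000 = 0.171 m3
Vol sand = 768 / (2.65 * 1000) = 0.289811 m3
Vol gravel = 1056 / (2.70 * 1000) = 0.391111 m3
Total solid + water volume = 0.977319 m3
Air = (1 - 0.977319) * 100 = 2.27%

2.27


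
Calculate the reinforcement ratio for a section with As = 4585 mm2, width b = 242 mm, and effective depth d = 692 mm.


rho = As / (b * d)
= 4585 / (242 * 692)
= 0.0274

0.0274


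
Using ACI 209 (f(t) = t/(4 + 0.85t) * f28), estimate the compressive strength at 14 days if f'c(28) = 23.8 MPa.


f(14) = 14 / (4 + 0.85 * 14) * 23.8
= 14 / 15.9 * 23.8
= 20.96 MPa

20.96


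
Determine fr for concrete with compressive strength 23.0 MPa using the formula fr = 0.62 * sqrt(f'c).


fr = 0.62 * sqrt(23.0)
= 2.973 MPa

2.973


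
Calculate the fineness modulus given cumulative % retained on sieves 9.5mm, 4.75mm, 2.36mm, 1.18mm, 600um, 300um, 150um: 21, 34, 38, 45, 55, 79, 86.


FM = sum(cumulative % retained) / 100
= 358 / 100
= 3.58

3.58


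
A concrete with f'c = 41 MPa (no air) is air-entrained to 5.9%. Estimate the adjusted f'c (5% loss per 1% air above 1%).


Strength loss = (5.9 - 1) * 5 = 24.5%
f'c = 41 * (1 - 24.5/100)
= 30.96 MPa

30.96


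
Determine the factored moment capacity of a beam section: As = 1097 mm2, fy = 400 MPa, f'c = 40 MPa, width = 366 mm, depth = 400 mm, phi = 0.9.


a = As * fy / (0.85 * f'c * b)
= 1097 * 400 / (0.85 * 40 * 366)
= 35.262 mm
Mn = As * fy * (d - a/2) / 10^6
= 167.7835 kN-m
phi*Mn = 0.9 * 167.7835 = 151.01 kN-m

151.01


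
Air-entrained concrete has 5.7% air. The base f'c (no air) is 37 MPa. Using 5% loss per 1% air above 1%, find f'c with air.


Strength loss = (5.7 - 1) * 5 = 23.5%
f'c = 37 * (1 - 23.5/100)
= 28.3 MPa

28.3


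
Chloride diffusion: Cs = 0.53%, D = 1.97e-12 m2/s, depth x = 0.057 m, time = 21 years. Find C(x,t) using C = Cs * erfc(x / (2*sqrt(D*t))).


t_seconds = 21 * 365.25 * 24 * 3600 = 662709600.0 s
arg = 0.057 / (2 * sqrt(1.97e-12 * 662709600.0))
= 0.7888
erfc(0.7888) = 0.2646
C = 0.53 * 0.2646 = 0.1403%

0.1403


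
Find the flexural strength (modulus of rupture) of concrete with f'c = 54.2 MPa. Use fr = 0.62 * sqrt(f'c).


fr = 0.62 * sqrt(54.2)
= 4.564 MPa

4.564


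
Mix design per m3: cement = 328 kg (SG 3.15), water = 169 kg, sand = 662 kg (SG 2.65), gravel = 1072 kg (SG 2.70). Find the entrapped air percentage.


Vol cement = 328 / (3.15 * 1000) = 0.104127 m3
Vol water = 169 / 1000 = 0.169 m3
Vol sand = 662 / (2.65 * 1000) = 0.249811 m3
Vol gravel = 1072 / (2.70 * 1000) = 0.397037 m3
Total solid + water volume = 0.919975 m3
Air = (1 - 0.919975) * 100 = 8.0%

8.0


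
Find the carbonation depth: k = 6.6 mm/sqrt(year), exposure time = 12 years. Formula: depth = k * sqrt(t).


depth = k * sqrt(t)
= 6.6 * sqrt(12)
= 22.86 mm

22.86


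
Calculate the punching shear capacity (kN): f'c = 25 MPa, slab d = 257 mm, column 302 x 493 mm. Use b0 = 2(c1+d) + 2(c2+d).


b0 = 2*(302 + 257) + 2*(493 + 257) = 2618 mm
Vc = 0.33 * sqrt(25) * 2618 * 257 / 1000
= 1110.16 kN

1110.16


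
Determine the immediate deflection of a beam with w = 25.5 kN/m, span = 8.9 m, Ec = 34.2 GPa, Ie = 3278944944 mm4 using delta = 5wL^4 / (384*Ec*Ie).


Convert: L = 8.9 m = 8900 mm, Ec = 34.2 GPa = 34200 MPa
delta = 5 * 25.5 * 8900^4 / (384 * 34200 * 3278944944)
= 18.58 mm

18.58


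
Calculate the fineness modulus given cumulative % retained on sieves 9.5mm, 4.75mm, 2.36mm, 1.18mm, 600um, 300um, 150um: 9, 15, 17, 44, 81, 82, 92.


FM = sum(cumulative % retained) / 100
= 340 / 100
= 3.4

3.4


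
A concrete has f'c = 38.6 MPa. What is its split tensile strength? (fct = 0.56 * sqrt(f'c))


fct = 0.56 * sqrt(38.6)
= 0.56 * 6.213
= 3.479 MPa

3.479


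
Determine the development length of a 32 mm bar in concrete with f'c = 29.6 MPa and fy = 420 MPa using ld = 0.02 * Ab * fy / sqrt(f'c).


Ab = pi * 32^2 / 4 = 804.248 mm2
ld = 0.02 * 804.248 * 420 / sqrt(29.6)
= 1241.7 mm

1241.7


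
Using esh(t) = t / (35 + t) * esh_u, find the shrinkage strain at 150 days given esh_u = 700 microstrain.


esh(150) = 150 / (35 + 150) * 700
= 150 / 185 * 700
= 567.6 microstrain

567.6


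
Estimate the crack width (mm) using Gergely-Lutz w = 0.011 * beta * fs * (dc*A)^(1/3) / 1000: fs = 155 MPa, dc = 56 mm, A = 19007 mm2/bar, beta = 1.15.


w = 0.011 * beta * fs * (dc * A)^(1/3) / 1000
= 0.011 * 1.15 * 155 * (56 * 19007)^(1/3) / 1000
= 0.2 mm

0.2


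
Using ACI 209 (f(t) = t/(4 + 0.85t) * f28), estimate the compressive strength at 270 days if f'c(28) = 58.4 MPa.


f(270) = 270 / (4 + 0.85 * 270) * 58.4
= 270 / 233.5 * 58.4
= 67.53 MPa

67.53


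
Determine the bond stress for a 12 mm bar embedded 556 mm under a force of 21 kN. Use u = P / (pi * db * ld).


u = P / (pi * db * ld)
= 21 * 1000 / (pi * 12 * 556)
= 1.002 MPa

1.002


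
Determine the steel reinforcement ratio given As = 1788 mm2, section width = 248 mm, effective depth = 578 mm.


rho = As / (b * d)
= 1788 / (248 * 578)
= 0.0125

0.0125


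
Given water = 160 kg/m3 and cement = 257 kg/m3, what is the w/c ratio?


w/c = water / cement
w/c = 160 / 257 = 0.623

0.623


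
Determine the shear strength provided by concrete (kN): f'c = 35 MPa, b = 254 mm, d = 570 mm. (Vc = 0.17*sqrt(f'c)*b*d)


Vc = 0.17 * sqrt(35) * 254 * 570 / 1000
= 145.61 kN

145.61


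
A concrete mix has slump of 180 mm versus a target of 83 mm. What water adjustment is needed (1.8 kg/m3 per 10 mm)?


Difference = 83 - 180 = -97 mm
Water adjustment = -97 * 1.8 / 10 = -17.5 kg/m3

-17.5


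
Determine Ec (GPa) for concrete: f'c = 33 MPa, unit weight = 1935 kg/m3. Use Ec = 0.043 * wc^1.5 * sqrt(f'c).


Ec = 0.043 * 1935^1.5 * sqrt(33) / 1000
= 21.03 GPa

21.03


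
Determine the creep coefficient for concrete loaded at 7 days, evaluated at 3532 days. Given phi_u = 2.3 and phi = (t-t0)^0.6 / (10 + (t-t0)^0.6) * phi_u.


dt = 3532 - 7 = 3525
phi = 3525^0.6 / (10 + 3525^0.6) * 2.3
= 2.141

2.141


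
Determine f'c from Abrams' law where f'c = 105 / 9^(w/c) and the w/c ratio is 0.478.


f'c = 105 / 9^0.478
= 105 / 2.858
= 36.73 MPa

36.73


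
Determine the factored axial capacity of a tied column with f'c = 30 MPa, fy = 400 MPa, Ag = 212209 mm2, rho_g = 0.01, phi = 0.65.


Ast = rho * Ag = 0.01 * 212209 = 2122.09 mm2
phi*Pn = 0.65 * 0.80 * (0.85 * 30 * (212209 - 2122.09) + 400 * 2122.09) / 1000
= 3227.15 kN

3227.15


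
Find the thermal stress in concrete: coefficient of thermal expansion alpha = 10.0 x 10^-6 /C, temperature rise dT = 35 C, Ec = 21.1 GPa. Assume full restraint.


sigma = alpha * dT * Ec
= 10.0e-6 * 35 * 21.1 * 1000
= 7.385 MPa

7.385


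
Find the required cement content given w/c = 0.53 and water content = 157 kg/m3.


Cement = water / (w/c)
= 157 / 0.53
= 296.2 kg/m3

296.2


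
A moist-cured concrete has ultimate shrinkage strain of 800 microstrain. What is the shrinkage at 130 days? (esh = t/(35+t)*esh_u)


esh(130) = 130 / (35 + 130) * 800
= 130 / 165 * 800
= 630.3 microstrain

630.3


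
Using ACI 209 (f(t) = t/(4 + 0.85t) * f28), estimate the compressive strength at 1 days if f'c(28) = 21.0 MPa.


f(1) = 1 / (4 + 0.85 * 1) * 21.0
= 1 / 4.85 * 21.0
= 4.33 MPa

4.33


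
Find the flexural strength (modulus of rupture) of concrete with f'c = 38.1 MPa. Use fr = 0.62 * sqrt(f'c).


fr = 0.62 * sqrt(38.1)
= 3.827 MPa

3.827


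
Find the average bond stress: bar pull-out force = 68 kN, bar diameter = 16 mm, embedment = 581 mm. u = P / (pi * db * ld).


u = P / (pi * db * ld)
= 68 * 1000 / (pi * 16 * 581)
= 2.328 MPa

2.328


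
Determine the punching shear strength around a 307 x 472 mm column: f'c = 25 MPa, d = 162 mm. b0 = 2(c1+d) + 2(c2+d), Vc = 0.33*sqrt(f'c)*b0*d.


b0 = 2*(307 + 162) + 2*(472 + 162) = 2206 mm
Vc = 0.33 * sqrt(25) * 2206 * 162 / 1000
= 589.66 kN

589.66


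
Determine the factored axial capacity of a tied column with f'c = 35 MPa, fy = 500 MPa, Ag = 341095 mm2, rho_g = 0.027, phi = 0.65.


Ast = rho * Ag = 0.027 * 341095 = 9209.565 mm2
phi*Pn = 0.65 * 0.80 * (0.85 * 35 * (341095 - 9209.565) + 500 * 9209.565) / 1000
= 7528.75 kN

7528.75


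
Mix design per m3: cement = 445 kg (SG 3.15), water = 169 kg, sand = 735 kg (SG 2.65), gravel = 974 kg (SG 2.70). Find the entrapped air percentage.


Vol cement = 445 / (3.15 * 1000) = 0.14127 m3
Vol water = 169 / 1000 = 0.169 m3
Vol sand = 735 / (2.65 * 1000) = 0.277358 m3
Vol gravel = 974 / (2.70 * 1000) = 0.360741 m3
Total solid + water volume = 0.948369 m3
Air = (1 - 0.948369) * 100 = 5.16%

5.16


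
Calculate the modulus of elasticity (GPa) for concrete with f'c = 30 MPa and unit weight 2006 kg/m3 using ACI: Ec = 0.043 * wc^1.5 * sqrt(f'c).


Ec = 0.043 * 2006^1.5 * sqrt(30) / 1000
= 21.16 GPa

21.16


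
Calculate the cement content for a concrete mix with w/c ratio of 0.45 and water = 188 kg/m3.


Cement = water / (w/c)
= 188 / 0.45
= 417.8 kg/m3

417.8


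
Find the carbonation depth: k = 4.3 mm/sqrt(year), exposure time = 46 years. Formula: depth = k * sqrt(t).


depth = k * sqrt(t)
= 4.3 * sqrt(46)
= 29.16 mm

29.16


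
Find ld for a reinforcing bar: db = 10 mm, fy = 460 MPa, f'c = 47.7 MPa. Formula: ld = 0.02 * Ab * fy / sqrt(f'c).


Ab = pi * 10^2 / 4 = 78.54 mm2
ld = 0.02 * 78.54 * 460 / sqrt(47.7)
= 104.6 mm

104.6


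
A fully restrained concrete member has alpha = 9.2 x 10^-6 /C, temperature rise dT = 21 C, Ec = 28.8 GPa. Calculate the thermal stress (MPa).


sigma = alpha * dT * Ec
= 9.2e-6 * 21 * 28.8 * 1000
= 5.564 MPa

5.564


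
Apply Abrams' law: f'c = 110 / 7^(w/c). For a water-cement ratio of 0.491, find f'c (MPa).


f'c = 110 / 7^0.491
= 110 / 2.6
= 42.31 MPa

42.31


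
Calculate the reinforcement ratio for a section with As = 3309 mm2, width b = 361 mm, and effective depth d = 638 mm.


rho = As / (b * d)
= 3309 / (361 * 638)
= 0.0144

0.0144


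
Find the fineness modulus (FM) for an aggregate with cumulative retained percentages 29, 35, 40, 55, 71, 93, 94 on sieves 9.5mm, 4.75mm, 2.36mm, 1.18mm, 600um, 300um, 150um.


FM = sum(cumulative % retained) / 100
= 417 / 100
= 4.17

4.17


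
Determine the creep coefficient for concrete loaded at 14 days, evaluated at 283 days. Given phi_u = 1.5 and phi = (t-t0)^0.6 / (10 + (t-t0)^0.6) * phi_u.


dt = 283 - 14 = 269
phi = 269^0.6 / (10 + 269^0.6) * 1.5
= 1.112

1.112


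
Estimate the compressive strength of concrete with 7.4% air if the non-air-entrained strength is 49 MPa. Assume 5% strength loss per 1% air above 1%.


Strength loss = (7.4 - 1) * 5 = 32.0%
f'c = 49 * (1 - 32.0/100)
= 33.32 MPa

33.32


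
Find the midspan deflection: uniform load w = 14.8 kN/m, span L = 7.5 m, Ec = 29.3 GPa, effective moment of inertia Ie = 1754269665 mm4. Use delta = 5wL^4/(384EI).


Convert: L = 7.5 m = 7500 mm, Ec = 29.3 GPa = 29300 MPa
delta = 5 * 14.8 * 7500^4 / (384 * 29300 * 1754269665)
= 11.86 mm

11.86


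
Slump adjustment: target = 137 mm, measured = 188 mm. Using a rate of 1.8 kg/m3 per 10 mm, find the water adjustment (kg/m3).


Difference = 137 - 188 = -51 mm
Water adjustment = -51 * 1.8 / 10 = -9.2 kg/m3

-9.2


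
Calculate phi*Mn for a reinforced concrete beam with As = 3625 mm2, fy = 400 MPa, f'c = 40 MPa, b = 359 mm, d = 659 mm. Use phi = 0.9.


a = As * fy / (0.85 * f'c * b)
= 3625 * 400 / (0.85 * 40 * 359)
= 118.794 mm
Mn = As * fy * (d - a/2) / 10^6
= 869.4243 kN-m
phi*Mn = 0.9 * 869.4243 = 782.48 kN-m

782.48


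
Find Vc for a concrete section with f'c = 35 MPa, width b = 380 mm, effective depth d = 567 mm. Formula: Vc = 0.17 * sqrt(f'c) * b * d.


Vc = 0.17 * sqrt(35) * 380 * 567 / 1000
= 216.7 kN

216.7


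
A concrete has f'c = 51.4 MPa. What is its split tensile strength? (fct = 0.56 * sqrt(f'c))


fct = 0.56 * sqrt(51.4)
= 0.56 * 7.169
= 4.015 MPa

4.015


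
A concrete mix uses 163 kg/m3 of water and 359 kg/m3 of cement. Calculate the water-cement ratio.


w/c = water / cement
w/c = 163 / 359 = 0.454

0.454
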